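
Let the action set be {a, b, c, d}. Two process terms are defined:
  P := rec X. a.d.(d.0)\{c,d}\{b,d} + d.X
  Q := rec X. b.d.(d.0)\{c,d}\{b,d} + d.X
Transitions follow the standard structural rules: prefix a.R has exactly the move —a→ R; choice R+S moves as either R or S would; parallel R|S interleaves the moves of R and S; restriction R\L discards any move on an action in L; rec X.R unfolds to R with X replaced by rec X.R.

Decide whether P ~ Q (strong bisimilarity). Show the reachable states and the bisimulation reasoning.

NO

LTS(P): 3 reachable states
  s0 = rec X. a.d.(d.0)\{c,d}\{b,d} + d.X has moves --a--▸ s1, --d--▸ s0
  s1 = d.(d.0)\{c,d}\{b,d} has moves --d--▸ s2
  s2 = (d.0)\{c,d}\{b,d} has moves deadlocked
LTS(Q): 3 reachable states
  t0 = rec X. b.d.(d.0)\{c,d}\{b,d} + d.X has moves --b--▸ t1, --d--▸ t0
  t1 = d.(d.0)\{c,d}\{b,d} has moves --d--▸ t2
  t2 = (d.0)\{c,d}\{b,d} has moves deadlocked
Partition-refinement fixed point:
  B0 = {s0}
  B1 = {s1, t1}
  B2 = {s2, t2}
  B3 = {t0}
s0 ∈ B0, t0 ∈ B3 → different blocks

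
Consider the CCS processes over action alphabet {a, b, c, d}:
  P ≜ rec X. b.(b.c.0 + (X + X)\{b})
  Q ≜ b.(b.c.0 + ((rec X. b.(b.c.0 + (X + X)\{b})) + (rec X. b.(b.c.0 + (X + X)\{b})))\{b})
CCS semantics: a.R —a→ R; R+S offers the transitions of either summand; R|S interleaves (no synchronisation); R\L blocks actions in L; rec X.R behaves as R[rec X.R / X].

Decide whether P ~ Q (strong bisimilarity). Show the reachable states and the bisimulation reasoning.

YES

LTS(P): 4 reachable states
  p0 = rec X. b.(b.c.0 + (X + X)\{b}) :: -b-> p1
  p1 = b.c.0 + ((rec X. b.(b.c.0 + (X + X)\{b})) + (rec X. b.(b.c.0 + (X + X)\{b})))\{b} :: -b-> p2
  p2 = c.0 :: -c-> p3
  p3 = 0 :: ·
LTS(Q): 4 reachable states
  q0 = b.(b.c.0 + ((rec X. b.(b.c.0 + (X + X)\{b})) + (rec X. b.(b.c.0 + (X + X)\{b})))\{b}) :: -b-> q1
  q1 = b.c.0 + ((rec X. b.(b.c.0 + (X + X)\{b})) + (rec X. b.(b.c.0 + (X + X)\{b})))\{b} :: -b-> q2
  q2 = c.0 :: -c-> q3
  q3 = 0 :: ·
Coarsest stable partition (strong bisimilarity classes):
  B0 = {p0, q0}
  B1 = {p1, q1}
  B2 = {p2, q2}
  B3 = {p3, q3}
p0 ∈ B0, q0 ∈ B0 → same block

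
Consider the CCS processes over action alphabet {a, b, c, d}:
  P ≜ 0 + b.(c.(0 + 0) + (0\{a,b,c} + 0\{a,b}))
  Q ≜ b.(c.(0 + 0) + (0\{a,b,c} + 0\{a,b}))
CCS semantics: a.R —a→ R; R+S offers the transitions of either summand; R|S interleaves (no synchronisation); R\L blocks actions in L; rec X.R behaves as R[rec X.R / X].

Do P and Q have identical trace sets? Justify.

YES

LTS(P): 3 reachable states
  m0 = 0 + b.(c.(0 + 0) + (0\{a,b,c} + 0\{a,b})) | —b→ m1
  m1 = c.(0 + 0) + (0\{a,b,c} + 0\{a,b}) | —c→ m2
  m2 = 0 + 0 | ·
LTS(Q): 3 reachable states
  n0 = b.(c.(0 + 0) + (0\{a,b,c} + 0\{a,b})) | —b→ n1
  n1 = c.(0 + 0) + (0\{a,b,c} + 0\{a,b}) | —c→ n2
  n2 = 0 + 0 | ·
Bisimilarity quotient blocks:
  B0 = {m0, n0}
  B1 = {m1, n1}
  B2 = {m2, n2}
m0 ∈ B0, n0 ∈ B0 → same block
Bisimilar ⇒ trace-equivalent.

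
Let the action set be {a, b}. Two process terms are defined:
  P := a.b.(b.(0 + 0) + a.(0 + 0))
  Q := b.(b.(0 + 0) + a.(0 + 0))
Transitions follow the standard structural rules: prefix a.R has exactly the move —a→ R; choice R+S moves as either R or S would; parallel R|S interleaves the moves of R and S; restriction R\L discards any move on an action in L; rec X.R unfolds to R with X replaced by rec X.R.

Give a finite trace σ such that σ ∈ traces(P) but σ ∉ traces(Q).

a

LTS(P): 4 reachable states
  u0 = a.b.(b.(0 + 0) + a.(0 + 0)) → -a-> u1
  u1 = b.(b.(0 + 0) + a.(0 + 0)) → -b-> u2
  u2 = b.(0 + 0) + a.(0 + 0) → -a-> u3, -b-> u3
  u3 = 0 + 0 → (no moves)
LTS(Q): 3 reachable states
  v0 = b.(b.(0 + 0) + a.(0 + 0)) → -b-> v1
  v1 = b.(0 + 0) + a.(0 + 0) → -a-> v2, -b-> v2
  v2 = 0 + 0 → (no moves)
Executing a from P (initial set {u0}):
  step 1 (a): {u1}
  P completes σ.
Executing a from Q (initial set {v0}):
  step 1 (a): ∅  — Q cannot continue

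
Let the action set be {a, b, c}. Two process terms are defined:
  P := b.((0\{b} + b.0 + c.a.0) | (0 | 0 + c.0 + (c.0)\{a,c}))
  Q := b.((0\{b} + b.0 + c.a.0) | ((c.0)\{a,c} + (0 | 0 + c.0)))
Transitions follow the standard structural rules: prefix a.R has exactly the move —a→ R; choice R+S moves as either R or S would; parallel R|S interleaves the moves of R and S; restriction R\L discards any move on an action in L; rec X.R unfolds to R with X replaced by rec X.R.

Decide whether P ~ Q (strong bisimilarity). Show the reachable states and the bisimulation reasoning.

YES

Reachable graph of P (7 states):
  m0 = b.((0\{b} + b.0 + c.a.0) | (0 | 0 + c.0 + (c.0)\{a,c})) :: -b-> m1
  m1 = (0\{b} + b.0 + c.a.0) | (0 | 0 + c.0 + (c.0)\{a,c}) :: -b-> m2, -c-> m3, -c-> m4
  m2 = 0 | (0 | 0 + c.0 + (c.0)\{a,c}) :: -c-> m5
  m3 = (0\{b} + b.0 + c.a.0) | 0 :: -b-> m5, -c-> m6
  m4 = a.0 | (0 | 0 + c.0 + (c.0)\{a,c}) :: -a-> m2, -c-> m6
  m5 = 0 | 0 :: ∅
  m6 = a.0 | 0 :: -a-> m5
Reachable graph of Q (7 states):
  n0 = b.((0\{b} + b.0 + c.a.0) | ((c.0)\{a,c} + (0 | 0 + c.0))) :: -b-> n1
  n1 = (0\{b} + b.0 + c.a.0) | ((c.0)\{a,c} + (0 | 0 + c.0)) :: -b-> n2, -c-> n3, -c-> n4
  n2 = 0 | ((c.0)\{a,c} + (0 | 0 + c.0)) :: -c-> n5
  n3 = (0\{b} + b.0 + c.a.0) | 0 :: -b-> n5, -c-> n6
  n4 = a.0 | ((c.0)\{a,c} + (0 | 0 + c.0)) :: -a-> n2, -c-> n6
  n5 = 0 | 0 :: ∅
  n6 = a.0 | 0 :: -a-> n5
Partition-refinement fixed point:
  B0 = {m0, n0}
  B1 = {m1, n1}
  B2 = {m2, n2}
  B3 = {m5, n5}
  B4 = {m4, n4}
  B5 = {m6, n6}
  B6 = {m3, n3}
m0 ∈ B0, n0 ∈ B0 → same block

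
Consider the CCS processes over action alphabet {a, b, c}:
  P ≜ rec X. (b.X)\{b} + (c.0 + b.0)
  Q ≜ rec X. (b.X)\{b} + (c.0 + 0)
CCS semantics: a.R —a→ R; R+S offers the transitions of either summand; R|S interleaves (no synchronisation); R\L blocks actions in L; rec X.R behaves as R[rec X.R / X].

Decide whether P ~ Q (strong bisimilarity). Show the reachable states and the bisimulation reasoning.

LTS(P): 2 reachable states
  p0 = rec X. (b.X)\{b} + (c.0 + b.0) ⊢ --b--▸ p1, --c--▸ p1
  p1 = 0 ⊢ ∅
LTS(Q): 2 reachable states
  q0 = rec X. (b.X)\{b} + (c.0 + 0) ⊢ --c--▸ q1
  q1 = 0 ⊢ ∅
Coarsest stable partition (strong bisimilarity classes):
  B0 = {p0}
  B1 = {p1, q1}
  B2 = {q0}
p0 ∈ B0, q0 ∈ B2 → different blocks

NO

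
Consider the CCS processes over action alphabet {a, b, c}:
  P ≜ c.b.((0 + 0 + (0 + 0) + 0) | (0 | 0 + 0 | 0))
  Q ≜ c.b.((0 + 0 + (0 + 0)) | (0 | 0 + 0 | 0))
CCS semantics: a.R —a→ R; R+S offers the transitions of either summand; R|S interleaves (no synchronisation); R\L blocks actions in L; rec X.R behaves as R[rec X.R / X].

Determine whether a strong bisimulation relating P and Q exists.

P ~ Q

P's transition system — 3 states:
  m0 = c.b.((0 + 0 + (0 + 0) + 0) | (0 | 0 + 0 | 0)) has moves ··c··> m1
  m1 = b.((0 + 0 + (0 + 0) + 0) | (0 | 0 + 0 | 0)) has moves ··b··> m2
  m2 = (0 + 0 + (0 + 0) + 0) | (0 | 0 + 0 | 0) has moves ∅
Q's transition system — 3 states:
  n0 = c.b.((0 + 0 + (0 + 0)) | (0 | 0 + 0 | 0)) has moves ··c··> n1
  n1 = b.((0 + 0 + (0 + 0)) | (0 | 0 + 0 | 0)) has moves ··b··> n2
  n2 = (0 + 0 + (0 + 0)) | (0 | 0 + 0 | 0) has moves ∅
Bisimilarity quotient blocks:
  B0 = {m0, n0}
  B1 = {m1, n1}
  B2 = {m2, n2}
m0 ∈ B0, n0 ∈ B0 → same block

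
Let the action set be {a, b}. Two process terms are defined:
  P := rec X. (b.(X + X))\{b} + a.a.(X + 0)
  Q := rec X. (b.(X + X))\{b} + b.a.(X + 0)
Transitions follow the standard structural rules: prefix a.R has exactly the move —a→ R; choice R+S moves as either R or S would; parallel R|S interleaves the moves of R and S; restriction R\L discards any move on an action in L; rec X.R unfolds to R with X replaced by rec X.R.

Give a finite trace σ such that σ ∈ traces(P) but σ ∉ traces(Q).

a

P's transition system — 3 states:
  s0 = rec X. (b.(X + X))\{b} + a.a.(X + 0) has moves =a=> s1
  s1 = a.((rec X. (b.(X + X))\{b} + a.a.(X + 0)) + 0) has moves =a=> s2
  s2 = (rec X. (b.(X + X))\{b} + a.a.(X + 0)) + 0 has moves =a=> s1
Q's transition system — 3 states:
  t0 = rec X. (b.(X + X))\{b} + b.a.(X + 0) has moves =b=> t1
  t1 = a.((rec X. (b.(X + X))\{b} + b.a.(X + 0)) + 0) has moves =a=> t2
  t2 = (rec X. (b.(X + X))\{b} + b.a.(X + 0)) + 0 has moves =b=> t1
Trace ⟨a⟩ through P, begin at {s0}:
  [1] a ⇒ {s1}
  ✓ P
Trace ⟨a⟩ through Q, begin at {t0}:
  [1] a ⇒ ∅  — Q cannot continue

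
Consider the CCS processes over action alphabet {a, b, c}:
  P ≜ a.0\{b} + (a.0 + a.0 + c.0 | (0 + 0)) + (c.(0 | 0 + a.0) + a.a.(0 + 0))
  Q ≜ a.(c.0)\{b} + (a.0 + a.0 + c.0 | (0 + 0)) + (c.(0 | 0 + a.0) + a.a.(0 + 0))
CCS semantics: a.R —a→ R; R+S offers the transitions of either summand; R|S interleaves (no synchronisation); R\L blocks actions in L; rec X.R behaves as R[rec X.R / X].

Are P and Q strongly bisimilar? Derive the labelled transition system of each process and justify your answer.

not bisimilar

P's transition system — 7 states:
  m0 = a.0\{b} + (a.0 + a.0 + c.0 | (0 + 0)) + (c.(0 | 0 + a.0) + a.a.(0 + 0)) | -a-> m1, -a-> m2, -a-> m3, -c-> m4, -c-> m5
  m1 = 0 | deadlocked
  m2 = 0\{b} | deadlocked
  m3 = a.(0 + 0) | -a-> m6
  m4 = 0 | (0 + 0) | deadlocked
  m5 = 0 | 0 + a.0 | -a-> m1
  m6 = 0 + 0 | deadlocked
Q's transition system — 8 states:
  n0 = a.(c.0)\{b} + (a.0 + a.0 + c.0 | (0 + 0)) + (c.(0 | 0 + a.0) + a.a.(0 + 0)) | -a-> n1, -a-> n2, -a-> n3, -c-> n4, -c-> n5
  n1 = (c.0)\{b} | -c-> n6
  n2 = 0 | deadlocked
  n3 = a.(0 + 0) | -a-> n7
  n4 = 0 | (0 + 0) | deadlocked
  n5 = 0 | 0 + a.0 | -a-> n2
  n6 = 0\{b} | deadlocked
  n7 = 0 + 0 | deadlocked
Bisimilarity quotient blocks:
  B0 = {m0}
  B1 = {m1, m2, m4, m6, n2, n4, n6, n7}
  B2 = {m3, m5, n3, n5}
  B3 = {n0}
  B4 = {n1}
m0 ∈ B0, n0 ∈ B3 → different blocks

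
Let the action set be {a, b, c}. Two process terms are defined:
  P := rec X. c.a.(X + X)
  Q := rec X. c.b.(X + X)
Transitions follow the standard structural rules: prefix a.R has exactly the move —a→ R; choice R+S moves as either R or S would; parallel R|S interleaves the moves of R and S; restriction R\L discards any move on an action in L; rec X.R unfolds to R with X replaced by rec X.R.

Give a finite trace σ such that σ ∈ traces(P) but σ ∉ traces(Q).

Reachable graph of P (3 states):
  u0 = rec X. c.a.(X + X) → ··c··> u1
  u1 = a.((rec X. c.a.(X + X)) + (rec X. c.a.(X + X))) → ··a··> u2
  u2 = (rec X. c.a.(X + X)) + (rec X. c.a.(X + X)) → ··c··> u1
Reachable graph of Q (3 states):
  v0 = rec X. c.b.(X + X) → ··c··> v1
  v1 = b.((rec X. c.b.(X + X)) + (rec X. c.b.(X + X))) → ··b··> v2
  v2 = (rec X. c.b.(X + X)) + (rec X. c.b.(X + X)) → ··c··> v1
Run σ = ⟨ca⟩ on P: start {u0}
  after c @ step 1: {u1}
  after a @ step 2: {u2}
  P completes σ.
Run σ = ⟨ca⟩ on Q: start {v0}
  after c @ step 1: {v1}
  after a @ step 2: no successor for Q

ca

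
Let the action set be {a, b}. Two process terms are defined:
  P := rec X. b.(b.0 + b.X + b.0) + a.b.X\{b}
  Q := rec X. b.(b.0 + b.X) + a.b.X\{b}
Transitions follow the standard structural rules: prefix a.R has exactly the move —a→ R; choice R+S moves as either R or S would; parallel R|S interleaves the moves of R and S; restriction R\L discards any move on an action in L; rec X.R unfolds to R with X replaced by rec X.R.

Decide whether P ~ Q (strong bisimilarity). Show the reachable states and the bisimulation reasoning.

bisimilar

LTS(P): 6 reachable states
  p0 = rec X. b.(b.0 + b.X + b.0) + a.b.X\{b} :: -a-> p1, -b-> p2
  p1 = b.(rec X. b.(b.0 + b.X + b.0) + a.b.X\{b})\{b} :: -b-> p3
  p2 = b.0 + b.(rec X. b.(b.0 + b.X + b.0) + a.b.X\{b}) + b.0 :: -b-> p0, -b-> p4
  p3 = (rec X. b.(b.0 + b.X + b.0) + a.b.X\{b})\{b} :: -a-> p5
  p4 = 0 :: ·
  p5 = (b.(rec X. b.(b.0 + b.X + b.0) + a.b.X\{b})\{b})\{b} :: ·
LTS(Q): 6 reachable states
  q0 = rec X. b.(b.0 + b.X) + a.b.X\{b} :: -a-> q1, -b-> q2
  q1 = b.(rec X. b.(b.0 + b.X) + a.b.X\{b})\{b} :: -b-> q3
  q2 = b.0 + b.(rec X. b.(b.0 + b.X) + a.b.X\{b}) :: -b-> q0, -b-> q4
  q3 = (rec X. b.(b.0 + b.X) + a.b.X\{b})\{b} :: -a-> q5
  q4 = 0 :: ·
  q5 = (b.(rec X. b.(b.0 + b.X) + a.b.X\{b})\{b})\{b} :: ·
Coarsest stable partition (strong bisimilarity classes):
  B0 = {p0, q0}
  B1 = {p1, q1}
  B2 = {p3, q3}
  B3 = {p4, p5, q4, q5}
  B4 = {p2, q2}
p0 ∈ B0, q0 ∈ B0 → same block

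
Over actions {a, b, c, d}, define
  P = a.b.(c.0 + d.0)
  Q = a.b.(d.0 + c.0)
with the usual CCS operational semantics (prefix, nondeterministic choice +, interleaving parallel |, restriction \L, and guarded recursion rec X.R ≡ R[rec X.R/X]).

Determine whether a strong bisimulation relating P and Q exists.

P's transition system — 4 states:
  u0 = a.b.(c.0 + d.0) :: -a-> u1
  u1 = b.(c.0 + d.0) :: -b-> u2
  u2 = c.0 + d.0 :: -c-> u3, -d-> u3
  u3 = 0 :: (no moves)
Q's transition system — 4 states:
  v0 = a.b.(d.0 + c.0) :: -a-> v1
  v1 = b.(d.0 + c.0) :: -b-> v2
  v2 = d.0 + c.0 :: -c-> v3, -d-> v3
  v3 = 0 :: (no moves)
Bisimilarity quotient blocks:
  B0 = {u0, v0}
  B1 = {u1, v1}
  B2 = {u2, v2}
  B3 = {u3, v3}
u0 ∈ B0, v0 ∈ B0 → same block

P ~ Q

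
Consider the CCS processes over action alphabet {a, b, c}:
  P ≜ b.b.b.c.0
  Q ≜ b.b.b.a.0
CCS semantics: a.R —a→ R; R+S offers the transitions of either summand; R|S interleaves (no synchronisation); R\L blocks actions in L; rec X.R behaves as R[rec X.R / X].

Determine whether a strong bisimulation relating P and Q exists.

P's transition system — 5 states:
  m0 = b.b.b.c.0 ⊢ —b→ m1
  m1 = b.b.c.0 ⊢ —b→ m2
  m2 = b.c.0 ⊢ —b→ m3
  m3 = c.0 ⊢ —c→ m4
  m4 = 0 ⊢ (no moves)
Q's transition system — 5 states:
  n0 = b.b.b.a.0 ⊢ —b→ n1
  n1 = b.b.a.0 ⊢ —b→ n2
  n2 = b.a.0 ⊢ —b→ n3
  n3 = a.0 ⊢ —a→ n4
  n4 = 0 ⊢ (no moves)
Bisimilarity quotient blocks:
  B0 = {m0}
  B1 = {m1}
  B2 = {m2}
  B3 = {m3}
  B4 = {m4, n4}
  B5 = {n0}
  B6 = {n1}
  B7 = {n2}
  B8 = {n3}
m0 ∈ B0, n0 ∈ B5 → different blocks

P ≁ Q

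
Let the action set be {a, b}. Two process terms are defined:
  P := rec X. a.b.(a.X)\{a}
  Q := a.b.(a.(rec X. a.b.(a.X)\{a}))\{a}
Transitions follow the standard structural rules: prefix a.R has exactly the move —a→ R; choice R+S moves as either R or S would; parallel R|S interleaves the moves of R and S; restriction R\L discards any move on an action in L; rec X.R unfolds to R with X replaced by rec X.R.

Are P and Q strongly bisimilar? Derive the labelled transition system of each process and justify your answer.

Reachable graph of P (3 states):
  u0 = rec X. a.b.(a.X)\{a} | -a-> u1
  u1 = b.(a.(rec X. a.b.(a.X)\{a}))\{a} | -b-> u2
  u2 = (a.(rec X. a.b.(a.X)\{a}))\{a} | (no moves)
Reachable graph of Q (3 states):
  v0 = a.b.(a.(rec X. a.b.(a.X)\{a}))\{a} | -a-> v1
  v1 = b.(a.(rec X. a.b.(a.X)\{a}))\{a} | -b-> v2
  v2 = (a.(rec X. a.b.(a.X)\{a}))\{a} | (no moves)
Bisimilarity quotient blocks:
  B0 = {u0, v0}
  B1 = {u1, v1}
  B2 = {u2, v2}
u0 ∈ B0, v0 ∈ B0 → same block

bisimilar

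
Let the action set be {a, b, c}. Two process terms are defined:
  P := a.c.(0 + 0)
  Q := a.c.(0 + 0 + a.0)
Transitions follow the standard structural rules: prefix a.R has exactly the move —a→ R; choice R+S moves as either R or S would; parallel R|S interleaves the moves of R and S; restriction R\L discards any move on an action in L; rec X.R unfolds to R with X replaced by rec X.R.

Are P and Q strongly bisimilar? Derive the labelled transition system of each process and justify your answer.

NO

Reachable graph of P (3 states):
  p0 = a.c.(0 + 0) ⊢ -a-> p1
  p1 = c.(0 + 0) ⊢ -c-> p2
  p2 = 0 + 0 ⊢ stopped
Reachable graph of Q (4 states):
  q0 = a.c.(0 + 0 + a.0) ⊢ -a-> q1
  q1 = c.(0 + 0 + a.0) ⊢ -c-> q2
  q2 = 0 + 0 + a.0 ⊢ -a-> q3
  q3 = 0 ⊢ stopped
Bisimilarity quotient blocks:
  B0 = {p0}
  B1 = {p1}
  B2 = {p2, q3}
  B3 = {q0}
  B4 = {q1}
  B5 = {q2}
p0 ∈ B0, q0 ∈ B3 → different blocks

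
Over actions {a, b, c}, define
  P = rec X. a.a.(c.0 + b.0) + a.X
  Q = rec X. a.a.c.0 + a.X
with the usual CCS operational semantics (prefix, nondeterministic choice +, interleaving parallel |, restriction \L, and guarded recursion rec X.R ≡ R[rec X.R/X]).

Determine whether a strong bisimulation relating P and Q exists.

P ≁ Q

P's transition system — 4 states:
  s0 = rec X. a.a.(c.0 + b.0) + a.X | =a=> s0, =a=> s1
  s1 = a.(c.0 + b.0) | =a=> s2
  s2 = c.0 + b.0 | =b=> s3, =c=> s3
  s3 = 0 | stopped
Q's transition system — 4 states:
  t0 = rec X. a.a.c.0 + a.X | =a=> t0, =a=> t1
  t1 = a.c.0 | =a=> t2
  t2 = c.0 | =c=> t3
  t3 = 0 | stopped
Bisimilarity quotient blocks:
  B0 = {s0}
  B1 = {s1}
  B2 = {s2}
  B3 = {s3, t3}
  B4 = {t0}
  B5 = {t1}
  B6 = {t2}
s0 ∈ B0, t0 ∈ B4 → different blocks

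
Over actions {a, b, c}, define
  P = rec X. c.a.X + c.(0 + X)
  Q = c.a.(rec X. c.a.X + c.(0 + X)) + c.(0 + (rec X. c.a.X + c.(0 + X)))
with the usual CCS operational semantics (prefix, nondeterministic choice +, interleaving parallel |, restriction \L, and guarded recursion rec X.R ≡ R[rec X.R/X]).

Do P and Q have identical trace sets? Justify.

P's transition system — 3 states:
  p0 = rec X. c.a.X + c.(0 + X) has moves =c=> p1, =c=> p2
  p1 = 0 + (rec X. c.a.X + c.(0 + X)) has moves =c=> p1, =c=> p2
  p2 = a.(rec X. c.a.X + c.(0 + X)) has moves =a=> p0
Q's transition system — 4 states:
  q0 = c.a.(rec X. c.a.X + c.(0 + X)) + c.(0 + (rec X. c.a.X + c.(0 + X))) has moves =c=> q1, =c=> q2
  q1 = 0 + (rec X. c.a.X + c.(0 + X)) has moves =c=> q1, =c=> q2
  q2 = a.(rec X. c.a.X + c.(0 + X)) has moves =a=> q3
  q3 = rec X. c.a.X + c.(0 + X) has moves =c=> q1, =c=> q2
Coarsest stable partition (strong bisimilarity classes):
  B0 = {p0, p1, q0, q1, q3}
  B1 = {p2, q2}
p0 ∈ B0, q0 ∈ B0 → same block
Bisimilar ⇒ trace-equivalent.

traces(P) = traces(Q)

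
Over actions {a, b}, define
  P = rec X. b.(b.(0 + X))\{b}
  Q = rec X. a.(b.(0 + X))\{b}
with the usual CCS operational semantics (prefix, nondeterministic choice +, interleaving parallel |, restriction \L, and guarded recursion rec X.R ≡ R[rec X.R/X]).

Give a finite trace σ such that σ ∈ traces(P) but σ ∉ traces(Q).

b

Reachable graph of P (2 states):
  m0 = rec X. b.(b.(0 + X))\{b} :: —b→ m1
  m1 = (b.(0 + (rec X. b.(b.(0 + X))\{b})))\{b} :: ·
Reachable graph of Q (2 states):
  n0 = rec X. a.(b.(0 + X))\{b} :: —a→ n1
  n1 = (b.(0 + (rec X. a.(b.(0 + X))\{b})))\{b} :: ·
Run σ = ⟨b⟩ on P: start {m0}
  [1] b ⇒ {m1}
  — P admits the full trace.
Run σ = ⟨b⟩ on Q: start {n0}
  [1] b ⇒ ∅ (Q stuck)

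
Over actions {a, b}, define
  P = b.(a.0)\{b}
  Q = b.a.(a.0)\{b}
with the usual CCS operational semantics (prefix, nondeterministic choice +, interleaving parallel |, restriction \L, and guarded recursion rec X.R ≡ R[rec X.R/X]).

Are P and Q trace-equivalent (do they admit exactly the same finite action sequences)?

P's transition system — 3 states:
  p0 = b.(a.0)\{b} ⊢ --b--▸ p1
  p1 = (a.0)\{b} ⊢ --a--▸ p2
  p2 = 0\{b} ⊢ ∅
Q's transition system — 4 states:
  q0 = b.a.(a.0)\{b} ⊢ --b--▸ q1
  q1 = a.(a.0)\{b} ⊢ --a--▸ q2
  q2 = (a.0)\{b} ⊢ --a--▸ q3
  q3 = 0\{b} ⊢ ∅
Trace ⟨baa⟩ through Q, begin at {q0}:
  step 1 (b): {q1}
  step 2 (a): {q2}
  step 3 (a): {q3}
  — Q admits the full trace.
Trace ⟨baa⟩ through P, begin at {p0}:
  step 1 (b): {p1}
  step 2 (a): {p2}
  step 3 (a): ∅  — P cannot continue

trace-distinct — witness ⟨baa⟩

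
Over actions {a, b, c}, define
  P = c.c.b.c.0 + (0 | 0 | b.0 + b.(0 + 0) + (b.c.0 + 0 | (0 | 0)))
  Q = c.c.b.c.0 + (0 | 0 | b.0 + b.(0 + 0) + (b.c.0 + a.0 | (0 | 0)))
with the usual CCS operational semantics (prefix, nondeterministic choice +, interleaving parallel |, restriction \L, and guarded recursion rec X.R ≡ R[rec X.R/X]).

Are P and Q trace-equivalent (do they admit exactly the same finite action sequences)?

trace-distinct — witness ⟨a⟩

Reachable graph of P (7 states):
  m0 = c.c.b.c.0 + (0 | 0 | b.0 + b.(0 + 0) + (b.c.0 + 0 | (0 | 0))) → ··b··> m1, ··b··> m2, ··b··> m3, ··c··> m4
  m1 = 0 + 0 → ∅
  m2 = 0 | 0 | 0 → ∅
  m3 = c.0 → ··c··> m5
  m4 = c.b.c.0 → ··c··> m6
  m5 = 0 → ∅
  m6 = b.c.0 → ··b··> m3
Reachable graph of Q (8 states):
  n0 = c.c.b.c.0 + (0 | 0 | b.0 + b.(0 + 0) + (b.c.0 + a.0 | (0 | 0))) → ··a··> n1, ··b··> n2, ··b··> n3, ··b··> n4, ··c··> n5
  n1 = 0 | (0 | 0) → ∅
  n2 = 0 + 0 → ∅
  n3 = 0 | 0 | 0 → ∅
  n4 = c.0 → ··c··> n6
  n5 = c.b.c.0 → ··c··> n7
  n6 = 0 → ∅
  n7 = b.c.0 → ··b··> n4
Run σ = ⟨a⟩ on Q: start {n0}
  after a @ step 1: {n1}
  — Q admits the full trace.
Run σ = ⟨a⟩ on P: start {m0}
  after a @ step 1: ∅  — P cannot continue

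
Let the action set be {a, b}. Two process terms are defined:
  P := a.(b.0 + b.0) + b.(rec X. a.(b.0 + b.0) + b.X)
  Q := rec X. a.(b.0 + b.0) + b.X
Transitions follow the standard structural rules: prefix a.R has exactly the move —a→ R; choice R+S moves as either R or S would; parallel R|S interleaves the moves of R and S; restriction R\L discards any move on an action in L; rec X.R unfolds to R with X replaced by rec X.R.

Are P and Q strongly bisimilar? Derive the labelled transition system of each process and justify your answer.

YES

LTS(P): 4 reachable states
  u0 = a.(b.0 + b.0) + b.(rec X. a.(b.0 + b.0) + b.X) ⊢ ··a··> u1, ··b··> u2
  u1 = b.0 + b.0 ⊢ ··b··> u3
  u2 = rec X. a.(b.0 + b.0) + b.X ⊢ ··a··> u1, ··b··> u2
  u3 = 0 ⊢ (no moves)
LTS(Q): 3 reachable states
  v0 = rec X. a.(b.0 + b.0) + b.X ⊢ ··a··> v1, ··b··> v0
  v1 = b.0 + b.0 ⊢ ··b··> v2
  v2 = 0 ⊢ (no moves)
Partition-refinement fixed point:
  B0 = {u0, u2, v0}
  B1 = {u1, v1}
  B2 = {u3, v2}
u0 ∈ B0, v0 ∈ B0 → same block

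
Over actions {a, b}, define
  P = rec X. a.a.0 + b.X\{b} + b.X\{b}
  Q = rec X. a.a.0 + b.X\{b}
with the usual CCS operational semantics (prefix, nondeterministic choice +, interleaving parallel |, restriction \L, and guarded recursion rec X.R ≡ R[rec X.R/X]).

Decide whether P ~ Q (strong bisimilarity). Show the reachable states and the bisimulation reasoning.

bisimilar

LTS(P): 6 reachable states
  m0 = rec X. a.a.0 + b.X\{b} + b.X\{b} ⊢ —a→ m1, —b→ m2
  m1 = a.0 ⊢ —a→ m3
  m2 = (rec X. a.a.0 + b.X\{b} + b.X\{b})\{b} ⊢ —a→ m4
  m3 = 0 ⊢ ·
  m4 = (a.0)\{b} ⊢ —a→ m5
  m5 = 0\{b} ⊢ ·
LTS(Q): 6 reachable states
  n0 = rec X. a.a.0 + b.X\{b} ⊢ —a→ n1, —b→ n2
  n1 = a.0 ⊢ —a→ n3
  n2 = (rec X. a.a.0 + b.X\{b})\{b} ⊢ —a→ n4
  n3 = 0 ⊢ ·
  n4 = (a.0)\{b} ⊢ —a→ n5
  n5 = 0\{b} ⊢ ·
Partition-refinement fixed point:
  B0 = {m0, n0}
  B1 = {m2, n2}
  B2 = {m1, m4, n1, n4}
  B3 = {m3, m5, n3, n5}
m0 ∈ B0, n0 ∈ B0 → same block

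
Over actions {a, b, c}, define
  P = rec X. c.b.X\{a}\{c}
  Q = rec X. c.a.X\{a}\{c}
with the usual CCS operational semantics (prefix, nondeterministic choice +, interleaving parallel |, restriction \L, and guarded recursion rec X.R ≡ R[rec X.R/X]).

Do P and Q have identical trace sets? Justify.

traces(P) ≠ traces(Q) — witness ⟨cb⟩

LTS(P): 3 reachable states
  p0 = rec X. c.b.X\{a}\{c} :: =c=> p1
  p1 = b.(rec X. c.b.X\{a}\{c})\{a}\{c} :: =b=> p2
  p2 = (rec X. c.b.X\{a}\{c})\{a}\{c} :: ·
LTS(Q): 3 reachable states
  q0 = rec X. c.a.X\{a}\{c} :: =c=> q1
  q1 = a.(rec X. c.a.X\{a}\{c})\{a}\{c} :: =a=> q2
  q2 = (rec X. c.a.X\{a}\{c})\{a}\{c} :: ·
Trace ⟨cb⟩ through P, begin at {p0}:
  after c @ step 1: {p1}
  after b @ step 2: {p2}
  P completes σ.
Trace ⟨cb⟩ through Q, begin at {q0}:
  after c @ step 1: {q1}
  after b @ step 2: ∅  — Q cannot continue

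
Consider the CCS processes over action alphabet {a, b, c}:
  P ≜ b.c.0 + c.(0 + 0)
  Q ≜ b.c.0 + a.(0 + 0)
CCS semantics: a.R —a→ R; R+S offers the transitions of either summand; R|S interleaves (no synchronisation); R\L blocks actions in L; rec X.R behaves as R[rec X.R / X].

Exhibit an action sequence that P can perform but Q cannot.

c

LTS(P): 4 reachable states
  p0 = b.c.0 + c.(0 + 0) | --b--▸ p1, --c--▸ p2
  p1 = c.0 | --c--▸ p3
  p2 = 0 + 0 | deadlocked
  p3 = 0 | deadlocked
LTS(Q): 4 reachable states
  q0 = b.c.0 + a.(0 + 0) | --a--▸ q1, --b--▸ q2
  q1 = 0 + 0 | deadlocked
  q2 = c.0 | --c--▸ q3
  q3 = 0 | deadlocked
Run σ = ⟨c⟩ on P: start {p0}
  after c @ step 1: {p2}
  P completes σ.
Run σ = ⟨c⟩ on Q: start {q0}
  after c @ step 1: ∅  — Q cannot continue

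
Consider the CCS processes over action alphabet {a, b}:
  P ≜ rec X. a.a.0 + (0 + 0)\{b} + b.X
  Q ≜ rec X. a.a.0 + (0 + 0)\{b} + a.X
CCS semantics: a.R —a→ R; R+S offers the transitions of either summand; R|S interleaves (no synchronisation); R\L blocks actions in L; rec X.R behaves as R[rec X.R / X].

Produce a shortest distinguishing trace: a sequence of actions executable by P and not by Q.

LTS(P): 3 reachable states
  u0 = rec X. a.a.0 + (0 + 0)\{b} + b.X :: -a-> u1, -b-> u0
  u1 = a.0 :: -a-> u2
  u2 = 0 :: ∅
LTS(Q): 3 reachable states
  v0 = rec X. a.a.0 + (0 + 0)\{b} + a.X :: -a-> v0, -a-> v1
  v1 = a.0 :: -a-> v2
  v2 = 0 :: ∅
Trace ⟨b⟩ through P, begin at {u0}:
  after b @ step 1: {u0}
  ✓ P
Trace ⟨b⟩ through Q, begin at {v0}:
  after b @ step 1: no successor for Q

b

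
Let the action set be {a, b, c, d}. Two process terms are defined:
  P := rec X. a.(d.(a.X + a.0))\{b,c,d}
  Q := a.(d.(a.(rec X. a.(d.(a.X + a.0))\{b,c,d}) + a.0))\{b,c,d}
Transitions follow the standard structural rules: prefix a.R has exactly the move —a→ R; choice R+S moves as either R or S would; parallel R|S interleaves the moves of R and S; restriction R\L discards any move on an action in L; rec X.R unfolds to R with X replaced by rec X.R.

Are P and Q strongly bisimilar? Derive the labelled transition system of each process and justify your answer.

P's transition system — 2 states:
  m0 = rec X. a.(d.(a.X + a.0))\{b,c,d} ⊢ -a-> m1
  m1 = (d.(a.(rec X. a.(d.(a.X + a.0))\{b,c,d}) + a.0))\{b,c,d} ⊢ (no moves)
Q's transition system — 2 states:
  n0 = a.(d.(a.(rec X. a.(d.(a.X + a.0))\{b,c,d}) + a.0))\{b,c,d} ⊢ -a-> n1
  n1 = (d.(a.(rec X. a.(d.(a.X + a.0))\{b,c,d}) + a.0))\{b,c,d} ⊢ (no moves)
Partition-refinement fixed point:
  B0 = {m0, n0}
  B1 = {m1, n1}
m0 ∈ B0, n0 ∈ B0 → same block

bisimilar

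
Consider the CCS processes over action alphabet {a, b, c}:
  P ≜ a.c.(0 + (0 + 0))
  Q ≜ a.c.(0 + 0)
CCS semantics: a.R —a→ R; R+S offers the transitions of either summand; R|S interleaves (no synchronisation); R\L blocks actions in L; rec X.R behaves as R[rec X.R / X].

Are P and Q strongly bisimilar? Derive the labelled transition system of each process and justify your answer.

YES

P's transition system — 3 states:
  m0 = a.c.(0 + (0 + 0)) has moves ··a··> m1
  m1 = c.(0 + (0 + 0)) has moves ··c··> m2
  m2 = 0 + (0 + 0) has moves ·
Q's transition system — 3 states:
  n0 = a.c.(0 + 0) has moves ··a··> n1
  n1 = c.(0 + 0) has moves ··c··> n2
  n2 = 0 + 0 has moves ·
Partition-refinement fixed point:
  B0 = {m0, n0}
  B1 = {m1, n1}
  B2 = {m2, n2}
m0 ∈ B0, n0 ∈ B0 → same block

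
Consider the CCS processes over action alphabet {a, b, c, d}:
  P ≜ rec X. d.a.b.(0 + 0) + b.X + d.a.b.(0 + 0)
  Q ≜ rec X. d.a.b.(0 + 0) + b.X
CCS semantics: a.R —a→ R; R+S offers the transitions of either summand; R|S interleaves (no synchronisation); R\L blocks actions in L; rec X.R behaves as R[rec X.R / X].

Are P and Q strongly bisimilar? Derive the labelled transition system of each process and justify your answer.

Reachable graph of P (4 states):
  s0 = rec X. d.a.b.(0 + 0) + b.X + d.a.b.(0 + 0) | ··b··> s0, ··d··> s1
  s1 = a.b.(0 + 0) | ··a··> s2
  s2 = b.(0 + 0) | ··b··> s3
  s3 = 0 + 0 | ·
Reachable graph of Q (4 states):
  t0 = rec X. d.a.b.(0 + 0) + b.X | ··b··> t0, ··d··> t1
  t1 = a.b.(0 + 0) | ··a··> t2
  t2 = b.(0 + 0) | ··b··> t3
  t3 = 0 + 0 | ·
Bisimilarity quotient blocks:
  B0 = {s0, t0}
  B1 = {s1, t1}
  B2 = {s2, t2}
  B3 = {s3, t3}
s0 ∈ B0, t0 ∈ B0 → same block

bisimilar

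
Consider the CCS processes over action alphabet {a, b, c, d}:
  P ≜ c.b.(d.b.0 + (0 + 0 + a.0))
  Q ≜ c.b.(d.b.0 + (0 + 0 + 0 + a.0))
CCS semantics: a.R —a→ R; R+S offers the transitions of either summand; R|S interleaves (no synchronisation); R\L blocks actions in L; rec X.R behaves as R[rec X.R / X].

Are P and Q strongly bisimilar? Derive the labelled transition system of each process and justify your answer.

YES

Reachable graph of P (5 states):
  s0 = c.b.(d.b.0 + (0 + 0 + a.0)) | --c--▸ s1
  s1 = b.(d.b.0 + (0 + 0 + a.0)) | --b--▸ s2
  s2 = d.b.0 + (0 + 0 + a.0) | --a--▸ s3, --d--▸ s4
  s3 = 0 | deadlocked
  s4 = b.0 | --b--▸ s3
Reachable graph of Q (5 states):
  t0 = c.b.(d.b.0 + (0 + 0 + 0 + a.0)) | --c--▸ t1
  t1 = b.(d.b.0 + (0 + 0 + 0 + a.0)) | --b--▸ t2
  t2 = d.b.0 + (0 + 0 + 0 + a.0) | --a--▸ t3, --d--▸ t4
  t3 = 0 | deadlocked
  t4 = b.0 | --b--▸ t3
Coarsest stable partition (strong bisimilarity classes):
  B0 = {s0, t0}
  B1 = {s1, t1}
  B2 = {s2, t2}
  B3 = {s3, t3}
  B4 = {s4, t4}
s0 ∈ B0, t0 ∈ B0 → same block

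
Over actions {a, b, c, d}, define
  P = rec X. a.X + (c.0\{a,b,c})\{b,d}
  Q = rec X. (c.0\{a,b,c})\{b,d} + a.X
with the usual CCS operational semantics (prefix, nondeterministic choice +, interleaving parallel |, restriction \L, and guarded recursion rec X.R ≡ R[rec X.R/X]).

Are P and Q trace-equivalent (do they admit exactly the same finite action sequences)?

Reachable graph of P (2 states):
  m0 = rec X. a.X + (c.0\{a,b,c})\{b,d} has moves =a=> m0, =c=> m1
  m1 = 0\{a,b,c}\{b,d} has moves ∅
Reachable graph of Q (2 states):
  n0 = rec X. (c.0\{a,b,c})\{b,d} + a.X has moves =a=> n0, =c=> n1
  n1 = 0\{a,b,c}\{b,d} has moves ∅
Partition-refinement fixed point:
  B0 = {m0, n0}
  B1 = {m1, n1}
m0 ∈ B0, n0 ∈ B0 → same block
Bisimilar ⇒ trace-equivalent.

traces(P) = traces(Q)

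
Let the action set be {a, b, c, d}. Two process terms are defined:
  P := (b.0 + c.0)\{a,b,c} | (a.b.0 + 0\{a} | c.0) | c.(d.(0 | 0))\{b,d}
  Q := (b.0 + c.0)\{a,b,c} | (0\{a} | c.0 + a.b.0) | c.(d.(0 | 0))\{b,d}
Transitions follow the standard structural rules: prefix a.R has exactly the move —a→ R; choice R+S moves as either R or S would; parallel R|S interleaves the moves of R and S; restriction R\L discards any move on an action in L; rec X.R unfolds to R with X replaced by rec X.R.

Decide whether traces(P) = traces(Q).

Reachable graph of P (8 states):
  p0 = (b.0 + c.0)\{a,b,c} | (a.b.0 + 0\{a} | c.0) | c.(d.(0 | 0))\{b,d} has moves ··a··> p1, ··c··> p2, ··c··> p3
  p1 = (b.0 + c.0)\{a,b,c} | b.0 | c.(d.(0 | 0))\{b,d} has moves ··b··> p4, ··c··> p5
  p2 = (b.0 + c.0)\{a,b,c} | (0\{a} | 0) | c.(d.(0 | 0))\{b,d} has moves ··c··> p6
  p3 = (b.0 + c.0)\{a,b,c} | (a.b.0 + 0\{a} | c.0) | (d.(0 | 0))\{b,d} has moves ··a··> p5, ··c··> p6
  p4 = (b.0 + c.0)\{a,b,c} | 0 | c.(d.(0 | 0))\{b,d} has moves ··c··> p7
  p5 = (b.0 + c.0)\{a,b,c} | b.0 | (d.(0 | 0))\{b,d} has moves ··b··> p7
  p6 = (b.0 + c.0)\{a,b,c} | (0\{a} | 0) | (d.(0 | 0))\{b,d} has moves ∅
  p7 = (b.0 + c.0)\{a,b,c} | 0 | (d.(0 | 0))\{b,d} has moves ∅
Reachable graph of Q (8 states):
  q0 = (b.0 + c.0)\{a,b,c} | (0\{a} | c.0 + a.b.0) | c.(d.(0 | 0))\{b,d} has moves ··a··> q1, ··c··> q2, ··c··> q3
  q1 = (b.0 + c.0)\{a,b,c} | b.0 | c.(d.(0 | 0))\{b,d} has moves ··b··> q4, ··c··> q5
  q2 = (b.0 + c.0)\{a,b,c} | (0\{a} | 0) | c.(d.(0 | 0))\{b,d} has moves ··c··> q6
  q3 = (b.0 + c.0)\{a,b,c} | (0\{a} | c.0 + a.b.0) | (d.(0 | 0))\{b,d} has moves ··a··> q5, ··c··> q6
  q4 = (b.0 + c.0)\{a,b,c} | 0 | c.(d.(0 | 0))\{b,d} has moves ··c··> q7
  q5 = (b.0 + c.0)\{a,b,c} | b.0 | (d.(0 | 0))\{b,d} has moves ··b··> q7
  q6 = (b.0 + c.0)\{a,b,c} | (0\{a} | 0) | (d.(0 | 0))\{b,d} has moves ∅
  q7 = (b.0 + c.0)\{a,b,c} | 0 | (d.(0 | 0))\{b,d} has moves ∅
Coarsest stable partition (strong bisimilarity classes):
  B0 = {p0, q0}
  B1 = {p1, q1}
  B2 = {p2, p4, q2, q4}
  B3 = {p6, p7, q6, q7}
  B4 = {p5, q5}
  B5 = {p3, q3}
p0 ∈ B0, q0 ∈ B0 → same block
Bisimilar ⇒ trace-equivalent.

trace-equivalent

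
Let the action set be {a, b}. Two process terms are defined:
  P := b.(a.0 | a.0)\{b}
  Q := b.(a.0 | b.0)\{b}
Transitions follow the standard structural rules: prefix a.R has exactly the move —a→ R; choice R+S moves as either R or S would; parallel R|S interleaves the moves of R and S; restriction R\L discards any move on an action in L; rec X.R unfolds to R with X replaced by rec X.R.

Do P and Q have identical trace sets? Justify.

P's transition system — 5 states:
  u0 = b.(a.0 | a.0)\{b} ⊢ --b--▸ u1
  u1 = (a.0 | a.0)\{b} ⊢ --a--▸ u2, --a--▸ u3
  u2 = (0 | a.0)\{b} ⊢ --a--▸ u4
  u3 = (a.0 | 0)\{b} ⊢ --a--▸ u4
  u4 = (0 | 0)\{b} ⊢ ·
Q's transition system — 3 states:
  v0 = b.(a.0 | b.0)\{b} ⊢ --b--▸ v1
  v1 = (a.0 | b.0)\{b} ⊢ --a--▸ v2
  v2 = (0 | b.0)\{b} ⊢ ·
Trace ⟨baa⟩ through P, begin at {u0}:
  step 1 (b): {u1}
  step 2 (a): {u2, u3}
  step 3 (a): {u4}
  P completes σ.
Trace ⟨baa⟩ through Q, begin at {v0}:
  step 1 (b): {v1}
  step 2 (a): {v2}
  step 3 (a): ∅ (Q stuck)

trace-distinct — witness ⟨baa⟩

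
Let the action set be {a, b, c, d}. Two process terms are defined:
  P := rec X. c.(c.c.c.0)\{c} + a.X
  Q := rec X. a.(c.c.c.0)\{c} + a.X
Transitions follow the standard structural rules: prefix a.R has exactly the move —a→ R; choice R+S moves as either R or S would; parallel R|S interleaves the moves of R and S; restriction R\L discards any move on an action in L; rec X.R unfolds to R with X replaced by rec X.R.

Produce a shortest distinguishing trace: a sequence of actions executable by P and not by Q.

LTS(P): 2 reachable states
  p0 = rec X. c.(c.c.c.0)\{c} + a.X :: —a→ p0, —c→ p1
  p1 = (c.c.c.0)\{c} :: ∅
LTS(Q): 2 reachable states
  q0 = rec X. a.(c.c.c.0)\{c} + a.X :: —a→ q0, —a→ q1
  q1 = (c.c.c.0)\{c} :: ∅
Executing c from P (initial set {p0}):
  step 1 (c): {p1}
  ✓ P
Executing c from Q (initial set {q0}):
  step 1 (c): no successor for Q

c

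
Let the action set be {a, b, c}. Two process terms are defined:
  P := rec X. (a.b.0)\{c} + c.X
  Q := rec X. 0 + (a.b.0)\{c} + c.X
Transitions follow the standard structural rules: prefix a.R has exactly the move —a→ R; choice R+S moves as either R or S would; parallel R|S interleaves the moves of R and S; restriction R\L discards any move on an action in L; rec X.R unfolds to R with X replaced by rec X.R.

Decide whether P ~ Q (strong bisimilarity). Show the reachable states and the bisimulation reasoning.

LTS(P): 3 reachable states
  s0 = rec X. (a.b.0)\{c} + c.X has moves =a=> s1, =c=> s0
  s1 = (b.0)\{c} has moves =b=> s2
  s2 = 0\{c} has moves ∅
LTS(Q): 3 reachable states
  t0 = rec X. 0 + (a.b.0)\{c} + c.X has moves =a=> t1, =c=> t0
  t1 = (b.0)\{c} has moves =b=> t2
  t2 = 0\{c} has moves ∅
Partition-refinement fixed point:
  B0 = {s0, t0}
  B1 = {s1, t1}
  B2 = {s2, t2}
s0 ∈ B0, t0 ∈ B0 → same block

YES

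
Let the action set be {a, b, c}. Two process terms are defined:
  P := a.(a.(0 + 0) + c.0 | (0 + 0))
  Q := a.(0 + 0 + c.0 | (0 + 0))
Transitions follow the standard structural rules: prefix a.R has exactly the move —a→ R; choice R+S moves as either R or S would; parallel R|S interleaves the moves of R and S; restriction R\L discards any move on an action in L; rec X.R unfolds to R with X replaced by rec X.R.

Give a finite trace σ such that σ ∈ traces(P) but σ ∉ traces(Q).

aa

P's transition system — 4 states:
  s0 = a.(a.(0 + 0) + c.0 | (0 + 0)) has moves ··a··> s1
  s1 = a.(0 + 0) + c.0 | (0 + 0) has moves ··a··> s2, ··c··> s3
  s2 = 0 + 0 has moves ∅
  s3 = 0 | (0 + 0) has moves ∅
Q's transition system — 3 states:
  t0 = a.(0 + 0 + c.0 | (0 + 0)) has moves ··a··> t1
  t1 = 0 + 0 + c.0 | (0 + 0) has moves ··c··> t2
  t2 = 0 | (0 + 0) has moves ∅
Run σ = ⟨aa⟩ on P: start {s0}
  after a @ step 1: {s1}
  after a @ step 2: {s2}
  P completes σ.
Run σ = ⟨aa⟩ on Q: start {t0}
  after a @ step 1: {t1}
  after a @ step 2: ∅  — Q cannot continue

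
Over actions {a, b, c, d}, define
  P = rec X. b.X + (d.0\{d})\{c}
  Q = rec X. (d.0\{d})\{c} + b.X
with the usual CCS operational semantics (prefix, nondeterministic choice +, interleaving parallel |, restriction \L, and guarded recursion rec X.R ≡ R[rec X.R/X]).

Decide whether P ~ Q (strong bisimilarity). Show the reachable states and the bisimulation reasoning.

Reachable graph of P (2 states):
  s0 = rec X. b.X + (d.0\{d})\{c} :: --b--▸ s0, --d--▸ s1
  s1 = 0\{d}\{c} :: deadlocked
Reachable graph of Q (2 states):
  t0 = rec X. (d.0\{d})\{c} + b.X :: --b--▸ t0, --d--▸ t1
  t1 = 0\{d}\{c} :: deadlocked
Partition-refinement fixed point:
  B0 = {s0, t0}
  B1 = {s1, t1}
s0 ∈ B0, t0 ∈ B0 → same block

P ~ Q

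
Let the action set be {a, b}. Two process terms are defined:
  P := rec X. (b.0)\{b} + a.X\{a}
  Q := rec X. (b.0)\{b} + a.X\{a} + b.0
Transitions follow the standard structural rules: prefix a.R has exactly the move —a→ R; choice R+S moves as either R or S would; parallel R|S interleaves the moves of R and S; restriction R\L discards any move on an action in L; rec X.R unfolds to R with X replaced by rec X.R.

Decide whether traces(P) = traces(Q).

NO — witness ⟨b⟩

LTS(P): 2 reachable states
  u0 = rec X. (b.0)\{b} + a.X\{a} :: --a--▸ u1
  u1 = (rec X. (b.0)\{b} + a.X\{a})\{a} :: (no moves)
LTS(Q): 4 reachable states
  v0 = rec X. (b.0)\{b} + a.X\{a} + b.0 :: --a--▸ v1, --b--▸ v2
  v1 = (rec X. (b.0)\{b} + a.X\{a} + b.0)\{a} :: --b--▸ v3
  v2 = 0 :: (no moves)
  v3 = 0\{a} :: (no moves)
Trace ⟨b⟩ through Q, begin at {v0}:
  after b @ step 1: {v2}
  — Q admits the full trace.
Trace ⟨b⟩ through P, begin at {u0}:
  after b @ step 1: ∅  — P cannot continue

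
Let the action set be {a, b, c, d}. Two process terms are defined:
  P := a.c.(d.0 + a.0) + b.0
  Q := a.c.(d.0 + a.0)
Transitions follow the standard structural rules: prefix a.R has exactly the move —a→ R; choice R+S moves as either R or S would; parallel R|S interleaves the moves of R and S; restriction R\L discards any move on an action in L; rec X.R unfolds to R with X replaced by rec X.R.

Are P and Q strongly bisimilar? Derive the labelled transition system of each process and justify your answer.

P's transition system — 4 states:
  u0 = a.c.(d.0 + a.0) + b.0 → ··a··> u1, ··b··> u2
  u1 = c.(d.0 + a.0) → ··c··> u3
  u2 = 0 → stopped
  u3 = d.0 + a.0 → ··a··> u2, ··d··> u2
Q's transition system — 4 states:
  v0 = a.c.(d.0 + a.0) → ··a··> v1
  v1 = c.(d.0 + a.0) → ··c··> v2
  v2 = d.0 + a.0 → ··a··> v3, ··d··> v3
  v3 = 0 → stopped
Coarsest stable partition (strong bisimilarity classes):
  B0 = {u0}
  B1 = {u1, v1}
  B2 = {u3, v2}
  B3 = {u2, v3}
  B4 = {v0}
u0 ∈ B0, v0 ∈ B4 → different blocks

P ≁ Q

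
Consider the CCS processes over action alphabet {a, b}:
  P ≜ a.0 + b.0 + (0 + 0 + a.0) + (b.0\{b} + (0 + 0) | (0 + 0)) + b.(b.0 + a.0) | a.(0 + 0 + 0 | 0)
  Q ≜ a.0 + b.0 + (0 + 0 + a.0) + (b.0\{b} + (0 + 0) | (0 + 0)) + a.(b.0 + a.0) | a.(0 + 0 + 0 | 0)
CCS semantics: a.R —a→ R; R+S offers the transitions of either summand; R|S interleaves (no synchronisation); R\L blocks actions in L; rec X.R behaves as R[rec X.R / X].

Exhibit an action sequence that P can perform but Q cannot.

ba

Reachable graph of P (8 states):
  p0 = a.0 + b.0 + (0 + 0 + a.0) + (b.0\{b} + (0 + 0) | (0 + 0)) + b.(b.0 + a.0) | a.(0 + 0 + 0 | 0) ⊢ =a=> p1, =a=> p2, =b=> p1, =b=> p3, =b=> p4
  p1 = 0 ⊢ (no moves)
  p2 = b.(b.0 + a.0) | (0 + 0 + 0 | 0) ⊢ =b=> p5
  p3 = (b.0 + a.0) | a.(0 + 0 + 0 | 0) ⊢ =a=> p5, =a=> p6, =b=> p6
  p4 = 0\{b} ⊢ (no moves)
  p5 = (b.0 + a.0) | (0 + 0 + 0 | 0) ⊢ =a=> p7, =b=> p7
  p6 = 0 | a.(0 + 0 + 0 | 0) ⊢ =a=> p7
  p7 = 0 | (0 + 0 + 0 | 0) ⊢ (no moves)
Reachable graph of Q (8 states):
  q0 = a.0 + b.0 + (0 + 0 + a.0) + (b.0\{b} + (0 + 0) | (0 + 0)) + a.(b.0 + a.0) | a.(0 + 0 + 0 | 0) ⊢ =a=> q1, =a=> q2, =a=> q3, =b=> q2, =b=> q4
  q1 = (b.0 + a.0) | a.(0 + 0 + 0 | 0) ⊢ =a=> q5, =a=> q6, =b=> q6
  q2 = 0 ⊢ (no moves)
  q3 = a.(b.0 + a.0) | (0 + 0 + 0 | 0) ⊢ =a=> q5
  q4 = 0\{b} ⊢ (no moves)
  q5 = (b.0 + a.0) | (0 + 0 + 0 | 0) ⊢ =a=> q7, =b=> q7
  q6 = 0 | a.(0 + 0 + 0 | 0) ⊢ =a=> q7
  q7 = 0 | (0 + 0 + 0 | 0) ⊢ (no moves)
Trace ⟨ba⟩ through P, begin at {p0}:
  [1] b ⇒ {p1, p3, p4}
  [2] a ⇒ {p5, p6}
  — P admits the full trace.
Trace ⟨ba⟩ through Q, begin at {q0}:
  [1] b ⇒ {q2, q4}
  [2] a ⇒ ∅ (Q stuck)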